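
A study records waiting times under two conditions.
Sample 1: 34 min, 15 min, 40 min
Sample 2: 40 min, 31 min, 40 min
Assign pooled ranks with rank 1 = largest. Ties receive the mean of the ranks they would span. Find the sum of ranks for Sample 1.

Sorted (descending): 40, 40, 40, 34, 31, 15
The 3 values of 40 occupy positions 1–3 → average rank 2.
Sample 1 values → pooled ranks: 34→4, 15→6, 40→2
Rank sum = 4 + 6 + 2 = 12

12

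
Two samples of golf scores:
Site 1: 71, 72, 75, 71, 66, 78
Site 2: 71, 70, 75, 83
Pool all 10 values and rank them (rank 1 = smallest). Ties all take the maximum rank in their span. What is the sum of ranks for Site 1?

Sorted (ascending): 66, 70, 71, 71, 71, 72, 75, 75, 78, 83
The 3 values of 71 occupy positions 3–5 → each gets rank 5.
The 2 values of 75 occupy positions 7–8 → each gets rank 8.
Site 1 values → pooled ranks: 71→5, 72→6, 75→8, 71→5, 66→1, 78→9
Rank sum = 5 + 6 + 8 + 5 + 1 + 9 = 34

34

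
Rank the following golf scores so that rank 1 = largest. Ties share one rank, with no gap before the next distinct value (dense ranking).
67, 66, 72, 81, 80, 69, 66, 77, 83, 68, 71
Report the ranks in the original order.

9, 10, 5, 2, 3, 7, 10, 4, 1, 8, 6

Sorted (descending): 83, 81, 80, 77, 72, 71, 69, 68, 67, 66, 66
The 2 values of 66 share dense rank 10.
Remaining distinct values take the next consecutive integers.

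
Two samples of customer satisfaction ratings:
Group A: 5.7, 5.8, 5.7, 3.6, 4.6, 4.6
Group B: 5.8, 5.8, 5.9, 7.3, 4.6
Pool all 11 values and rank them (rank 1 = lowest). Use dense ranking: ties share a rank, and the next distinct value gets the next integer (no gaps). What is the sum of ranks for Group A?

Sorted (ascending): 3.6, 4.6, 4.6, 4.6, 5.7, 5.7, 5.8, 5.8, 5.8, 5.9, 7.3
The 3 values of 4.6 share dense rank 2.
The 2 values of 5.7 share dense rank 3.
The 3 values of 5.8 share dense rank 4.
Remaining distinct values take the next consecutive integers.
Group A values → pooled ranks: 5.7→3, 5.8→4, 5.7→3, 3.6→1, 4.6→2, 4.6→2
Rank sum = 3 + 4 + 3 + 1 + 2 + 2 = 15

15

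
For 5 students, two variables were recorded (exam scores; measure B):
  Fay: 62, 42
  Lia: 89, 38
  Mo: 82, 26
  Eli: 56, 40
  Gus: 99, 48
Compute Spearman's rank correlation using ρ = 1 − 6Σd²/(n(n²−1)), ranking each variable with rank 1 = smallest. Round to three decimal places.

0.200

Ranks of variable 1: 2, 4, 3, 1, 5
Ranks of variable 2: 4, 2, 1, 3, 5
d = r₁ − r₂: -2, 2, 2, -2, 0
d²: 4, 4, 4, 4, 0; Σd² = 16
ρ = 1 − 6·16/(5·24) = 1 − 96/120 = 0.200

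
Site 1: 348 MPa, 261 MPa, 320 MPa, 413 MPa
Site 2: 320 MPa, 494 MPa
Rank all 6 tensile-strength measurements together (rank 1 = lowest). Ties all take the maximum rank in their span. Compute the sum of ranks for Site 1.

Sorted (ascending): 261, 320, 320, 348, 413, 494
The 2 values of 320 occupy positions 2–3 → each gets rank 3.
Site 1 values → pooled ranks: 348→4, 261→1, 320→3, 413→5
Rank sum = 4 + 1 + 3 + 5 = 13

13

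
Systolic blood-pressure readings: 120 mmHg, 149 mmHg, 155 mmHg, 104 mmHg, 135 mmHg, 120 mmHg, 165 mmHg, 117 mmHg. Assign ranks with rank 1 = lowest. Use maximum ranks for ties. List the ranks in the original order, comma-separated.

Sorted (ascending): 104, 117, 120, 120, 135, 149, 155, 165
The 2 values of 120 occupy positions 3–4 → each gets rank 4.

4, 6, 7, 1, 5, 4, 8, 2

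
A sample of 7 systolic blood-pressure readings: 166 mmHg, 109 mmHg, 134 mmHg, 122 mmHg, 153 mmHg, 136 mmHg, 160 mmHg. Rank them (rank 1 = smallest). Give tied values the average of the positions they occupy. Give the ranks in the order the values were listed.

Sorted (ascending): 109, 122, 134, 136, 153, 160, 166
No ties — each value takes its position as its rank.

7, 1, 3, 2, 5, 4, 6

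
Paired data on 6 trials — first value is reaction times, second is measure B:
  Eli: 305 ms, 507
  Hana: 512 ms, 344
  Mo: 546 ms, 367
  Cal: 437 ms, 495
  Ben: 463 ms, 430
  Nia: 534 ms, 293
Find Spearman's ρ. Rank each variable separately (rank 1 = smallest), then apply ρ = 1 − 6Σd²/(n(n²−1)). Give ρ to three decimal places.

-0.829

Ranks of variable 1: 1, 4, 6, 2, 3, 5
Ranks of variable 2: 6, 2, 3, 5, 4, 1
d = r₁ − r₂: -5, 2, 3, -3, -1, 4
d²: 25, 4, 9, 9, 1, 16; Σd² = 64
ρ = 1 − 6·64/(6·35) = 1 − 384/210 = -0.829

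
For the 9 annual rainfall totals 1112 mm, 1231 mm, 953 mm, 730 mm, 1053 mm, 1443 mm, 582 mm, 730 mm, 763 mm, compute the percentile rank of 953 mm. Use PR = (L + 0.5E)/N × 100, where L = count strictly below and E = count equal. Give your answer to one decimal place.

N = 9.
Strictly below 953: 4. Equal to 953: 1.
PR = (4 + 0.5·1)/9 × 100 = 50.0

50.0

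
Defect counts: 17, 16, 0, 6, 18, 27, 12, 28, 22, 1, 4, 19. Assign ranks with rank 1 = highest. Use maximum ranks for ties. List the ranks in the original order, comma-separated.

Sorted (descending): 28, 27, 22, 19, 18, 17, 16, 12, 6, 4, 1, 0
No ties — each value takes its position as its rank.

6, 7, 12, 9, 5, 2, 8, 1, 3, 11, 10, 4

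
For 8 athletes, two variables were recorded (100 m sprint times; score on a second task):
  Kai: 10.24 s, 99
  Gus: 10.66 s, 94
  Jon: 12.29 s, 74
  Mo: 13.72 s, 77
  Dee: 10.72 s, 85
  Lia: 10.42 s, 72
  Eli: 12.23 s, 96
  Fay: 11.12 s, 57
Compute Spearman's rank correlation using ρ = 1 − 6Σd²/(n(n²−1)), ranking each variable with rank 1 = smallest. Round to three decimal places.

Ranks of variable 1: 1, 3, 7, 8, 4, 2, 6, 5
Ranks of variable 2: 8, 6, 3, 4, 5, 2, 7, 1
d = r₁ − r₂: -7, -3, 4, 4, -1, 0, -1, 4
d²: 49, 9, 16, 16, 1, 0, 1, 16; Σd² = 108
ρ = 1 − 6·108/(8·63) = 1 − 648/504 = -0.286

-0.286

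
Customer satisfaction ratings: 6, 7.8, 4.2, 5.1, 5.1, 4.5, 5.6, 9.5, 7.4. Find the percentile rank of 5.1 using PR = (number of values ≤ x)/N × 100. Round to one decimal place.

44.4

N = 9.
Strictly below 5.1: 2. Equal to 5.1: 2.
PR = 4/9 × 100 = 44.4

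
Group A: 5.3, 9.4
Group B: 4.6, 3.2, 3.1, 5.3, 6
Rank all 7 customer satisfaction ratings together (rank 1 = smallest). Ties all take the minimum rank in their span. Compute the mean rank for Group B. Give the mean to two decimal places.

Sorted (ascending): 3.1, 3.2, 4.6, 5.3, 5.3, 6, 9.4
The 2 values of 5.3 occupy positions 4–5 → each gets rank 4.
Group B values → pooled ranks: 4.6→3, 3.2→2, 3.1→1, 5.3→4, 6→6
Mean rank = (3 + 2 + 1 + 4 + 6) / 5 = 3.20

3.20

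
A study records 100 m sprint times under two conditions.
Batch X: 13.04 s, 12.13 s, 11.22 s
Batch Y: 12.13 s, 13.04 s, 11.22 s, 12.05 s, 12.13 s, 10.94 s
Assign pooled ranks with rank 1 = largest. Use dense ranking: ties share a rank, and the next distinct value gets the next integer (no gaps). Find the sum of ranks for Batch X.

Sorted (descending): 13.04, 13.04, 12.13, 12.13, 12.13, 12.05, 11.22, 11.22, 10.94
The 2 values of 13.04 share dense rank 1.
The 3 values of 12.13 share dense rank 2.
The 2 values of 11.22 share dense rank 4.
Remaining distinct values take the next consecutive integers.
Batch X values → pooled ranks: 13.04→1, 12.13→2, 11.22→4
Rank sum = 1 + 2 + 4 = 7

7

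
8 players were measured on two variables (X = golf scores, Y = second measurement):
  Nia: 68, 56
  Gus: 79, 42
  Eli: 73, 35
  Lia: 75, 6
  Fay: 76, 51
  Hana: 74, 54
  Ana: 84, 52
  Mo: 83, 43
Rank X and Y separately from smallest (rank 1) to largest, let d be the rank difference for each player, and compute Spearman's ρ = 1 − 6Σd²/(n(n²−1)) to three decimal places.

-0.143

Ranks of variable 1: 1, 6, 2, 4, 5, 3, 8, 7
Ranks of variable 2: 8, 3, 2, 1, 5, 7, 6, 4
d = r₁ − r₂: -7, 3, 0, 3, 0, -4, 2, 3
d²: 49, 9, 0, 9, 0, 16, 4, 9; Σd² = 96
ρ = 1 − 6·96/(8·63) = 1 − 576/504 = -0.143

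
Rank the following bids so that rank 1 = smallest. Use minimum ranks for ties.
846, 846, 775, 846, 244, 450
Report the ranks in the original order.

4, 4, 3, 4, 1, 2

Sorted (ascending): 244, 450, 775, 846, 846, 846
The 3 values of 846 occupy positions 4–6 → each gets rank 4.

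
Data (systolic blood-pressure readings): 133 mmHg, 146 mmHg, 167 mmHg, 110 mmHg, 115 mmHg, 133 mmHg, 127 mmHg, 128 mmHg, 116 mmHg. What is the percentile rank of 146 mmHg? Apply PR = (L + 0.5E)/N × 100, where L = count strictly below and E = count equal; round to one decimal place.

N = 9.
Strictly below 146: 7. Equal to 146: 1.
PR = (7 + 0.5·1)/9 × 100 = 83.3

83.3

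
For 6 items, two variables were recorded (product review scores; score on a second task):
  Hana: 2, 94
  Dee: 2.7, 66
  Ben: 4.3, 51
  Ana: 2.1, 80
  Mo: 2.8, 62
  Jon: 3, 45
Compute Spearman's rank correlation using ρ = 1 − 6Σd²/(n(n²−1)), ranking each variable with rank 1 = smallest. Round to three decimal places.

-0.943

Ranks of variable 1: 1, 3, 6, 2, 4, 5
Ranks of variable 2: 6, 4, 2, 5, 3, 1
d = r₁ − r₂: -5, -1, 4, -3, 1, 4
d²: 25, 1, 16, 9, 1, 16; Σd² = 68
ρ = 1 − 6·68/(6·35) = 1 − 408/210 = -0.943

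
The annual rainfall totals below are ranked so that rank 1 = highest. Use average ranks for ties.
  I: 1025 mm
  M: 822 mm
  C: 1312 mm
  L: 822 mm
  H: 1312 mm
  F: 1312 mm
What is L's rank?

5.5

Sorted (descending): 1312, 1312, 1312, 1025, 822, 822
The 3 values of 1312 occupy positions 1–3 → average rank 2.
The 2 values of 822 occupy positions 5–6 → average rank (5+6)/2 = 5.5.
L has value 822 mm → rank 5.5.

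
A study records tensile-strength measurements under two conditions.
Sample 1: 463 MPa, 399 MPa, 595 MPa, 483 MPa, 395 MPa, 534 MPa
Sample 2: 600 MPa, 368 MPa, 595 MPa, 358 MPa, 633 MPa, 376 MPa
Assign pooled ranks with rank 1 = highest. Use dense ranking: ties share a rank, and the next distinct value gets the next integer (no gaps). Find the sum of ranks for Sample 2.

Sorted (descending): 633, 600, 595, 595, 534, 483, 463, 399, 395, 376, 368, 358
The 2 values of 595 share dense rank 3.
Remaining distinct values take the next consecutive integers.
Sample 2 values → pooled ranks: 600→2, 368→10, 595→3, 358→11, 633→1, 376→9
Rank sum = 2 + 10 + 3 + 11 + 1 + 9 = 36

36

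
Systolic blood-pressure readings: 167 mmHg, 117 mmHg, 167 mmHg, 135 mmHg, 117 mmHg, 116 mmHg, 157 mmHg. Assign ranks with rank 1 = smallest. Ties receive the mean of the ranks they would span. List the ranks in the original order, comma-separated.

Sorted (ascending): 116, 117, 117, 135, 157, 167, 167
The 2 values of 117 occupy positions 2–3 → average rank (2+3)/2 = 2.5.
The 2 values of 167 occupy positions 6–7 → average rank (6+7)/2 = 6.5.

6.5, 2.5, 6.5, 4, 2.5, 1, 5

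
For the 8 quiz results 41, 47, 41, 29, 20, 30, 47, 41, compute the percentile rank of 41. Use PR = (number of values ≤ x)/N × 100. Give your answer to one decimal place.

N = 8.
Strictly below 41: 3. Equal to 41: 3.
PR = 6/8 × 100 = 75.0

75.0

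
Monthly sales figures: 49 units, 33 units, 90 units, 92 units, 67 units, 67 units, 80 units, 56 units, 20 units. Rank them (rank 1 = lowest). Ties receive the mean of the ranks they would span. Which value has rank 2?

Sorted (ascending): 20, 33, 49, 56, 67, 67, 80, 90, 92
The 2 values of 67 occupy positions 5–6 → average rank (5+6)/2 = 5.5.
Rank 2 → value 33.

33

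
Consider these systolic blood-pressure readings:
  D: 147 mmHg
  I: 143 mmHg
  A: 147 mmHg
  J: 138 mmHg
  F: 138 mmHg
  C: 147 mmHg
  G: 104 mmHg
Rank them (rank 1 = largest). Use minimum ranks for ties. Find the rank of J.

Sorted (descending): 147, 147, 147, 143, 138, 138, 104
The 3 values of 147 occupy positions 1–3 → each gets rank 1.
The 2 values of 138 occupy positions 5–6 → each gets rank 5.
J has value 138 mmHg → rank 5.

5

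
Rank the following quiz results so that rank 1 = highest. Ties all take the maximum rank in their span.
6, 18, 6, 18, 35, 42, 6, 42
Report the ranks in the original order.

8, 5, 8, 5, 3, 2, 8, 2

Sorted (descending): 42, 42, 35, 18, 18, 6, 6, 6
The 2 values of 42 occupy positions 1–2 → each gets rank 2.
The 2 values of 18 occupy positions 4–5 → each gets rank 5.
The 3 values of 6 occupy positions 6–8 → each gets rank 8.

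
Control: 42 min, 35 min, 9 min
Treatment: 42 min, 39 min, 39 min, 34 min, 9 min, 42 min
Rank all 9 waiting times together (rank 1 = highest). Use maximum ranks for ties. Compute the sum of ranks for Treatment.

Sorted (descending): 42, 42, 42, 39, 39, 35, 34, 9, 9
The 3 values of 42 occupy positions 1–3 → each gets rank 3.
The 2 values of 39 occupy positions 4–5 → each gets rank 5.
The 2 values of 9 occupy positions 8–9 → each gets rank 9.
Treatment values → pooled ranks: 42→3, 39→5, 39→5, 34→7, 9→9, 42→3
Rank sum = 3 + 5 + 5 + 7 + 9 + 3 = 32

32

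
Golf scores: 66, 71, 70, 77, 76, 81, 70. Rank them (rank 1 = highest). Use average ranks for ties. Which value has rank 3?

Sorted (descending): 81, 77, 76, 71, 70, 70, 66
The 2 values of 70 occupy positions 5–6 → average rank (5+6)/2 = 5.5.
Rank 3 → value 76.

76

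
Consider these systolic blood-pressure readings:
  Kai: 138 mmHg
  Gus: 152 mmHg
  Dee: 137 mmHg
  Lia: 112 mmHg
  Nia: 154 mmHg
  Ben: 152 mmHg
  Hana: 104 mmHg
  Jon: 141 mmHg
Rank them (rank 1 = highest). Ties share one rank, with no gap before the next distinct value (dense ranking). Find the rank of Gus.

Sorted (descending): 154, 152, 152, 141, 138, 137, 112, 104
The 2 values of 152 share dense rank 2.
Remaining distinct values take the next consecutive integers.
Gus has value 152 mmHg → rank 2.

2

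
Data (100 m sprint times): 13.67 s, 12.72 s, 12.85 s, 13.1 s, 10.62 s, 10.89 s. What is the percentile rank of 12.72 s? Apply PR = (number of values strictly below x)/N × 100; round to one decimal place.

33.3

N = 6.
Strictly below 12.72: 2. Equal to 12.72: 1.
PR = 2/6 × 100 = 33.3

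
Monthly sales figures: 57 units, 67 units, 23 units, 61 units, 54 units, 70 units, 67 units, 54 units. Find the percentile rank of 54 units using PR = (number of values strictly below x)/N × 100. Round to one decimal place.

N = 8.
Strictly below 54: 1. Equal to 54: 2.
PR = 1/8 × 100 = 12.5

12.5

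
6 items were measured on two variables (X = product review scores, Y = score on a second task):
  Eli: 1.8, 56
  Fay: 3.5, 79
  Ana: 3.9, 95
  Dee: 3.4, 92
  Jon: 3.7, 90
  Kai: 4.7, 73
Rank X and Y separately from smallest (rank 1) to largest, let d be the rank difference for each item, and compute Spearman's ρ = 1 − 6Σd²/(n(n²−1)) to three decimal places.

Ranks of variable 1: 1, 3, 5, 2, 4, 6
Ranks of variable 2: 1, 3, 6, 5, 4, 2
d = r₁ − r₂: 0, 0, -1, -3, 0, 4
d²: 0, 0, 1, 9, 0, 16; Σd² = 26
ρ = 1 − 6·26/(6·35) = 1 − 156/210 = 0.257

0.257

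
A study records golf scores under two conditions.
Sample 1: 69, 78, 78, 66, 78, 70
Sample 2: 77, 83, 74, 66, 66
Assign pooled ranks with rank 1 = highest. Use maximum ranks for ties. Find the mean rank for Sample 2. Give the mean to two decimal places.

6.80

Sorted (descending): 83, 78, 78, 78, 77, 74, 70, 69, 66, 66, 66
The 3 values of 78 occupy positions 2–4 → each gets rank 4.
The 3 values of 66 occupy positions 9–11 → each gets rank 11.
Sample 2 values → pooled ranks: 77→5, 83→1, 74→6, 66→11, 66→11
Mean rank = (5 + 1 + 6 + 11 + 11) / 5 = 6.80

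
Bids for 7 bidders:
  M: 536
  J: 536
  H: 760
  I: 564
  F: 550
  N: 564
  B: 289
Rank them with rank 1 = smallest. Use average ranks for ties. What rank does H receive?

Sorted (ascending): 289, 536, 536, 550, 564, 564, 760
The 2 values of 536 occupy positions 2–3 → average rank (2+3)/2 = 2.5.
The 2 values of 564 occupy positions 5–6 → average rank (5+6)/2 = 5.5.
H has value 760 → rank 7.

7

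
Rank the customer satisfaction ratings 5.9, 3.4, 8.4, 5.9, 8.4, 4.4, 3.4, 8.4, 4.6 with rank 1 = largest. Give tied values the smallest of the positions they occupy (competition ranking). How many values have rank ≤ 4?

5

Sorted (descending): 8.4, 8.4, 8.4, 5.9, 5.9, 4.6, 4.4, 3.4, 3.4
The 3 values of 8.4 occupy positions 1–3 → each gets rank 1.
The 2 values of 5.9 occupy positions 4–5 → each gets rank 4.
The 2 values of 3.4 occupy positions 8–9 → each gets rank 8.
Ranks ≤ 4: {1, 1, 1, 4, 4} → 5 values.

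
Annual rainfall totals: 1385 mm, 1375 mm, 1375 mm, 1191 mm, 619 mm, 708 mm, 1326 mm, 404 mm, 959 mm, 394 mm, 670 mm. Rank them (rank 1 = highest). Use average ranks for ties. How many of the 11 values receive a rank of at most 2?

Sorted (descending): 1385, 1375, 1375, 1326, 1191, 959, 708, 670, 619, 404, 394
The 2 values of 1375 occupy positions 2–3 → average rank (2+3)/2 = 2.5.
Ranks ≤ 2: {1} → 1 value.

1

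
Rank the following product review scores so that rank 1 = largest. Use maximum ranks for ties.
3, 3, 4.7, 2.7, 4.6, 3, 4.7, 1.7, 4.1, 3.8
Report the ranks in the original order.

8, 8, 2, 9, 3, 8, 2, 10, 4, 5

Sorted (descending): 4.7, 4.7, 4.6, 4.1, 3.8, 3, 3, 3, 2.7, 1.7
The 2 values of 4.7 occupy positions 1–2 → each gets rank 2.
The 3 values of 3 occupy positions 6–8 → each gets rank 8.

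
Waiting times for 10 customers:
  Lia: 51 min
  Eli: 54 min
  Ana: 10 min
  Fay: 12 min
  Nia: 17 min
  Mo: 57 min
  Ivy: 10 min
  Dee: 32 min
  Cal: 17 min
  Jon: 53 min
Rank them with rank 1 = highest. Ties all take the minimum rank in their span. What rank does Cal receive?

Sorted (descending): 57, 54, 53, 51, 32, 17, 17, 12, 10, 10
The 2 values of 17 occupy positions 6–7 → each gets rank 6.
The 2 values of 10 occupy positions 9–10 → each gets rank 9.
Cal has value 17 min → rank 6.

6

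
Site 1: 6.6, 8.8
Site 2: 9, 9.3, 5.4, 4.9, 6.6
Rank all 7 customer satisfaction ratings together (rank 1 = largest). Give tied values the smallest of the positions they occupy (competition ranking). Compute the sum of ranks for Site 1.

Sorted (descending): 9.3, 9, 8.8, 6.6, 6.6, 5.4, 4.9
The 2 values of 6.6 occupy positions 4–5 → each gets rank 4.
Site 1 values → pooled ranks: 6.6→4, 8.8→3
Rank sum = 4 + 3 = 7

7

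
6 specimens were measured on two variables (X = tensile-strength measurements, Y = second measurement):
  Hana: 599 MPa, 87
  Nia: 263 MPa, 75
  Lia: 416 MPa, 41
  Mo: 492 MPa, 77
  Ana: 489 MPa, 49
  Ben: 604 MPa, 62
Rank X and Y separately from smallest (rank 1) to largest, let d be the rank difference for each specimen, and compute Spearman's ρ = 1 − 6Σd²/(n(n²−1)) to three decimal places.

0.371

Ranks of variable 1: 5, 1, 2, 4, 3, 6
Ranks of variable 2: 6, 4, 1, 5, 2, 3
d = r₁ − r₂: -1, -3, 1, -1, 1, 3
d²: 1, 9, 1, 1, 1, 9; Σd² = 22
ρ = 1 − 6·22/(6·35) = 1 − 132/210 = 0.371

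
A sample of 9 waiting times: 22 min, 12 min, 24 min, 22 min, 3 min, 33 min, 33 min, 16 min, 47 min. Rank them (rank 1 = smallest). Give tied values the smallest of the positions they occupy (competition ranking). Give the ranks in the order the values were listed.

Sorted (ascending): 3, 12, 16, 22, 22, 24, 33, 33, 47
The 2 values of 22 occupy positions 4–5 → each gets rank 4.
The 2 values of 33 occupy positions 7–8 → each gets rank 7.

4, 2, 6, 4, 1, 7, 7, 3, 9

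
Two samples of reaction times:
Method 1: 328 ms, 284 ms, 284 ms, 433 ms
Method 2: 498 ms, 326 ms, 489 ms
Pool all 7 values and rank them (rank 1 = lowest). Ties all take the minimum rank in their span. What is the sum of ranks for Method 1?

11

Sorted (ascending): 284, 284, 326, 328, 433, 489, 498
The 2 values of 284 occupy positions 1–2 → each gets rank 1.
Method 1 values → pooled ranks: 328→4, 284→1, 284→1, 433→5
Rank sum = 4 + 1 + 1 + 5 = 11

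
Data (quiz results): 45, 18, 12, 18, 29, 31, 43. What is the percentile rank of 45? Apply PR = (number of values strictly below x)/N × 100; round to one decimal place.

N = 7.
Strictly below 45: 6. Equal to 45: 1.
PR = 6/7 × 100 = 85.7

85.7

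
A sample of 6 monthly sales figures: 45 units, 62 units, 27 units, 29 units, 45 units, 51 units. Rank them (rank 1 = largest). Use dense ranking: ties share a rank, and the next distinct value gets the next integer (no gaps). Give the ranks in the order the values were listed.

Sorted (descending): 62, 51, 45, 45, 29, 27
The 2 values of 45 share dense rank 3.
Remaining distinct values take the next consecutive integers.

3, 1, 5, 4, 3, 2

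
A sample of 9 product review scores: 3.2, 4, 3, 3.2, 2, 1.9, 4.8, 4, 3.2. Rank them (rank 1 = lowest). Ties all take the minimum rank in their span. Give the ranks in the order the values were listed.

4, 7, 3, 4, 2, 1, 9, 7, 4

Sorted (ascending): 1.9, 2, 3, 3.2, 3.2, 3.2, 4, 4, 4.8
The 3 values of 3.2 occupy positions 4–6 → each gets rank 4.
The 2 values of 4 occupy positions 7–8 → each gets rank 7.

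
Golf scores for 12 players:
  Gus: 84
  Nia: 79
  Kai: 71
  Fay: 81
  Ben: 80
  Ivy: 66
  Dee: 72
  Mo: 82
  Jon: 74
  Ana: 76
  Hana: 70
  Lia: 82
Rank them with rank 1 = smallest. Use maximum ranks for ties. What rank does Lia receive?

11

Sorted (ascending): 66, 70, 71, 72, 74, 76, 79, 80, 81, 82, 82, 84
The 2 values of 82 occupy positions 10–11 → each gets rank 11.
Lia has value 82 → rank 11.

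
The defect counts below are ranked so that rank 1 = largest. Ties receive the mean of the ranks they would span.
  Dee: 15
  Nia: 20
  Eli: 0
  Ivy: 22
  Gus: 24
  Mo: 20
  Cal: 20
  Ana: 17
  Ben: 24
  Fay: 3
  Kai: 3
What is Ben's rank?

Sorted (descending): 24, 24, 22, 20, 20, 20, 17, 15, 3, 3, 0
The 2 values of 24 occupy positions 1–2 → average rank (1+2)/2 = 1.5.
The 3 values of 20 occupy positions 4–6 → average rank 5.
The 2 values of 3 occupy positions 9–10 → average rank (9+10)/2 = 9.5.
Ben has value 24 → rank 1.5.

1.5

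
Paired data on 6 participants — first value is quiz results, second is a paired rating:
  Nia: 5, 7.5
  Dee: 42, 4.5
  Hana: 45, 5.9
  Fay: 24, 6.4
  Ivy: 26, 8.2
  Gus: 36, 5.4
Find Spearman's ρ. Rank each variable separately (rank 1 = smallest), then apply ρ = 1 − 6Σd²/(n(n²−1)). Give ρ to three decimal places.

Ranks of variable 1: 1, 5, 6, 2, 3, 4
Ranks of variable 2: 5, 1, 3, 4, 6, 2
d = r₁ − r₂: -4, 4, 3, -2, -3, 2
d²: 16, 16, 9, 4, 9, 4; Σd² = 58
ρ = 1 − 6·58/(6·35) = 1 − 348/210 = -0.657

-0.657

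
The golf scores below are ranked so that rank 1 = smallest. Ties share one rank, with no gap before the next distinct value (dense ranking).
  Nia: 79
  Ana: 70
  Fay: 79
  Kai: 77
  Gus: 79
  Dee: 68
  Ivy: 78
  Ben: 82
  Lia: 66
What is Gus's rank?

Sorted (ascending): 66, 68, 70, 77, 78, 79, 79, 79, 82
The 3 values of 79 share dense rank 6.
Remaining distinct values take the next consecutive integers.
Gus has value 79 → rank 6.

6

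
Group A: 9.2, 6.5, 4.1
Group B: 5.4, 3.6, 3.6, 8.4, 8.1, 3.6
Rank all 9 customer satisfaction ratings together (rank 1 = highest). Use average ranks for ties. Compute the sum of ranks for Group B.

Sorted (descending): 9.2, 8.4, 8.1, 6.5, 5.4, 4.1, 3.6, 3.6, 3.6
The 3 values of 3.6 occupy positions 7–9 → average rank 8.
Group B values → pooled ranks: 5.4→5, 3.6→8, 3.6→8, 8.4→2, 8.1→3, 3.6→8
Rank sum = 5 + 8 + 8 + 2 + 3 + 8 = 34

34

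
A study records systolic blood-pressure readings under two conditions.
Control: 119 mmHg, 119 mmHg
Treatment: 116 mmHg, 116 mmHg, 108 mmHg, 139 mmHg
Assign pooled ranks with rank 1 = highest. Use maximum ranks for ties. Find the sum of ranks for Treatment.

Sorted (descending): 139, 119, 119, 116, 116, 108
The 2 values of 119 occupy positions 2–3 → each gets rank 3.
The 2 values of 116 occupy positions 4–5 → each gets rank 5.
Treatment values → pooled ranks: 116→5, 116→5, 108→6, 139→1
Rank sum = 5 + 5 + 6 + 1 = 17

17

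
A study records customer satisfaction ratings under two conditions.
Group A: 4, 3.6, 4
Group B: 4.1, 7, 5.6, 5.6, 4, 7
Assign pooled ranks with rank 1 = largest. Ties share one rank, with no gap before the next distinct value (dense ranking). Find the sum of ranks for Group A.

13

Sorted (descending): 7, 7, 5.6, 5.6, 4.1, 4, 4, 4, 3.6
The 2 values of 7 share dense rank 1.
The 2 values of 5.6 share dense rank 2.
The 3 values of 4 share dense rank 4.
Remaining distinct values take the next consecutive integers.
Group A values → pooled ranks: 4→4, 3.6→5, 4→4
Rank sum = 4 + 5 + 4 = 13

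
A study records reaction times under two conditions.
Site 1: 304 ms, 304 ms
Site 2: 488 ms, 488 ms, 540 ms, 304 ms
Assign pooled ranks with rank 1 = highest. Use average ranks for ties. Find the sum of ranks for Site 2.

11

Sorted (descending): 540, 488, 488, 304, 304, 304
The 2 values of 488 occupy positions 2–3 → average rank (2+3)/2 = 2.5.
The 3 values of 304 occupy positions 4–6 → average rank 5.
Site 2 values → pooled ranks: 488→2.5, 488→2.5, 540→1, 304→5
Rank sum = 2.5 + 2.5 + 1 + 5 = 11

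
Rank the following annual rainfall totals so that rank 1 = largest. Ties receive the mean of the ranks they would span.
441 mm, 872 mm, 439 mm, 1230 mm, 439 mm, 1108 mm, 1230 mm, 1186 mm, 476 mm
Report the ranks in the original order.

7, 5, 8.5, 1.5, 8.5, 4, 1.5, 3, 6

Sorted (descending): 1230, 1230, 1186, 1108, 872, 476, 441, 439, 439
The 2 values of 1230 occupy positions 1–2 → average rank (1+2)/2 = 1.5.
The 2 values of 439 occupy positions 8–9 → average rank (8+9)/2 = 8.5.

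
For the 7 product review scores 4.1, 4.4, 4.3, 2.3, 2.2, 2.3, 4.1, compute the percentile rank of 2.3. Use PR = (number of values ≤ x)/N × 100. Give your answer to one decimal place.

N = 7.
Strictly below 2.3: 1. Equal to 2.3: 2.
PR = 3/7 × 100 = 42.9

42.9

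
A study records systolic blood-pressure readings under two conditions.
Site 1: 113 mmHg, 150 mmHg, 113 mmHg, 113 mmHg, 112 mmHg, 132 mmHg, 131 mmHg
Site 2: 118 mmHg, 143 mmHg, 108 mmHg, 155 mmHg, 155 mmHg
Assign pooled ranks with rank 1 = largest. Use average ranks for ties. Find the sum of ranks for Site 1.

Sorted (descending): 155, 155, 150, 143, 132, 131, 118, 113, 113, 113, 112, 108
The 2 values of 155 occupy positions 1–2 → average rank (1+2)/2 = 1.5.
The 3 values of 113 occupy positions 8–10 → average rank 9.
Site 1 values → pooled ranks: 113→9, 150→3, 113→9, 113→9, 112→11, 132→5, 131→6
Rank sum = 9 + 3 + 9 + 9 + 11 + 5 + 6 = 52

52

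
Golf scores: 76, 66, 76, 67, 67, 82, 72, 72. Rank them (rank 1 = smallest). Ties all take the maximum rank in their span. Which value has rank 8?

82

Sorted (ascending): 66, 67, 67, 72, 72, 76, 76, 82
The 2 values of 67 occupy positions 2–3 → each gets rank 3.
The 2 values of 72 occupy positions 4–5 → each gets rank 5.
The 2 values of 76 occupy positions 6–7 → each gets rank 7.
Rank 8 → value 82.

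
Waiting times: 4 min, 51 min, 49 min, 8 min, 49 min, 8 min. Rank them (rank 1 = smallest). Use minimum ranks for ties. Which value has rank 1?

4

Sorted (ascending): 4, 8, 8, 49, 49, 51
The 2 values of 8 occupy positions 2–3 → each gets rank 2.
The 2 values of 49 occupy positions 4–5 → each gets rank 4.
Rank 1 → value 4.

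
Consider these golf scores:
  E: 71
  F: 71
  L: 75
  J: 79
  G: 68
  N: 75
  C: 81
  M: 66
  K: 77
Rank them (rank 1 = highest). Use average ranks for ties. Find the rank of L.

Sorted (descending): 81, 79, 77, 75, 75, 71, 71, 68, 66
The 2 values of 75 occupy positions 4–5 → average rank (4+5)/2 = 4.5.
The 2 values of 71 occupy positions 6–7 → average rank (6+7)/2 = 6.5.
L has value 75 → rank 4.5.

4.5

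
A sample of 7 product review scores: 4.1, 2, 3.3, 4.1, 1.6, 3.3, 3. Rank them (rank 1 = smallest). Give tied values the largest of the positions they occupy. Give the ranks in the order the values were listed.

Sorted (ascending): 1.6, 2, 3, 3.3, 3.3, 4.1, 4.1
The 2 values of 3.3 occupy positions 4–5 → each gets rank 5.
The 2 values of 4.1 occupy positions 6–7 → each gets rank 7.

7, 2, 5, 7, 1, 5, 3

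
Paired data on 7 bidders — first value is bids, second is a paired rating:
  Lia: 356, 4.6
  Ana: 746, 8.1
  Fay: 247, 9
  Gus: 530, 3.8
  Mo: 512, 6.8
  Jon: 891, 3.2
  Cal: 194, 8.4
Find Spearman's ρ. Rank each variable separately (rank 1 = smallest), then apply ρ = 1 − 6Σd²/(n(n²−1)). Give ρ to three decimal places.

-0.714

Ranks of variable 1: 3, 6, 2, 5, 4, 7, 1
Ranks of variable 2: 3, 5, 7, 2, 4, 1, 6
d = r₁ − r₂: 0, 1, -5, 3, 0, 6, -5
d²: 0, 1, 25, 9, 0, 36, 25; Σd² = 96
ρ = 1 − 6·96/(7·48) = 1 − 576/336 = -0.714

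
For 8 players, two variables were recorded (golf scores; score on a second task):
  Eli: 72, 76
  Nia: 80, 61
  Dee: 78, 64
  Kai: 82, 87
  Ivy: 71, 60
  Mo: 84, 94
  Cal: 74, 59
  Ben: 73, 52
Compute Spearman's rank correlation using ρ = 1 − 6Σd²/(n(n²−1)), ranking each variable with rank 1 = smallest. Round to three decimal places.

Ranks of variable 1: 2, 6, 5, 7, 1, 8, 4, 3
Ranks of variable 2: 6, 4, 5, 7, 3, 8, 2, 1
d = r₁ − r₂: -4, 2, 0, 0, -2, 0, 2, 2
d²: 16, 4, 0, 0, 4, 0, 4, 4; Σd² = 32
ρ = 1 − 6·32/(8·63) = 1 − 192/504 = 0.619

0.619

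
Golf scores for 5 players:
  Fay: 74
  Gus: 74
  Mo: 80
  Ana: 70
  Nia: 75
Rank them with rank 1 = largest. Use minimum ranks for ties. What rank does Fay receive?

3

Sorted (descending): 80, 75, 74, 74, 70
The 2 values of 74 occupy positions 3–4 → each gets rank 3.
Fay has value 74 → rank 3.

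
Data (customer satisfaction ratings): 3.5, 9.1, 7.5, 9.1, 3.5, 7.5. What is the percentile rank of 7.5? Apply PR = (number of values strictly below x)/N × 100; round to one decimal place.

33.3

N = 6.
Strictly below 7.5: 2. Equal to 7.5: 2.
PR = 2/6 × 100 = 33.3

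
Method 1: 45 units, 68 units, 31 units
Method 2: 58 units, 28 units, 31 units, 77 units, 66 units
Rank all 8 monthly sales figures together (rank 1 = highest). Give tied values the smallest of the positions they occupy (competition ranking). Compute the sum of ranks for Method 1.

13

Sorted (descending): 77, 68, 66, 58, 45, 31, 31, 28
The 2 values of 31 occupy positions 6–7 → each gets rank 6.
Method 1 values → pooled ranks: 45→5, 68→2, 31→6
Rank sum = 5 + 2 + 6 = 13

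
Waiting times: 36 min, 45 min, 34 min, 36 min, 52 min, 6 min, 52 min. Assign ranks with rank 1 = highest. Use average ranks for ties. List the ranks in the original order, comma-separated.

4.5, 3, 6, 4.5, 1.5, 7, 1.5

Sorted (descending): 52, 52, 45, 36, 36, 34, 6
The 2 values of 52 occupy positions 1–2 → average rank (1+2)/2 = 1.5.
The 2 values of 36 occupy positions 4–5 → average rank (4+5)/2 = 4.5.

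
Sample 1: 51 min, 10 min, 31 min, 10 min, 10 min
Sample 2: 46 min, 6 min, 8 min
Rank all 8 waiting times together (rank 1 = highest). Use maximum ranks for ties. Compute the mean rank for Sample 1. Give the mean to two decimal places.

Sorted (descending): 51, 46, 31, 10, 10, 10, 8, 6
The 3 values of 10 occupy positions 4–6 → each gets rank 6.
Sample 1 values → pooled ranks: 51→1, 10→6, 31→3, 10→6, 10→6
Mean rank = (1 + 6 + 3 + 6 + 6) / 5 = 4.40

4.40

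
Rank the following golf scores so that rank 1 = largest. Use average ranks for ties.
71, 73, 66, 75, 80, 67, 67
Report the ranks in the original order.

Sorted (descending): 80, 75, 73, 71, 67, 67, 66
The 2 values of 67 occupy positions 5–6 → average rank (5+6)/2 = 5.5.

4, 3, 7, 2, 1, 5.5, 5.5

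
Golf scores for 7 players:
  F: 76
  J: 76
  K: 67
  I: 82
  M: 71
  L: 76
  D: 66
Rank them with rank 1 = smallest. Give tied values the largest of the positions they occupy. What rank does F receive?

6

Sorted (ascending): 66, 67, 71, 76, 76, 76, 82
The 3 values of 76 occupy positions 4–6 → each gets rank 6.
F has value 76 → rank 6.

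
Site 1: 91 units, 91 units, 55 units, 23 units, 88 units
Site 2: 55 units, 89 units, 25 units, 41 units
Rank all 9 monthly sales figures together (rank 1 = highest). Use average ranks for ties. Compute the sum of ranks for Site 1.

Sorted (descending): 91, 91, 89, 88, 55, 55, 41, 25, 23
The 2 values of 91 occupy positions 1–2 → average rank (1+2)/2 = 1.5.
The 2 values of 55 occupy positions 5–6 → average rank (5+6)/2 = 5.5.
Site 1 values → pooled ranks: 91→1.5, 91→1.5, 55→5.5, 23→9, 88→4
Rank sum = 1.5 + 1.5 + 5.5 + 9 + 4 = 21.5

21.5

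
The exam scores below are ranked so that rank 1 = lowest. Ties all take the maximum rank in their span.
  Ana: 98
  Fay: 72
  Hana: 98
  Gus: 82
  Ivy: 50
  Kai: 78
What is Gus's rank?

4

Sorted (ascending): 50, 72, 78, 82, 98, 98
The 2 values of 98 occupy positions 5–6 → each gets rank 6.
Gus has value 82 → rank 4.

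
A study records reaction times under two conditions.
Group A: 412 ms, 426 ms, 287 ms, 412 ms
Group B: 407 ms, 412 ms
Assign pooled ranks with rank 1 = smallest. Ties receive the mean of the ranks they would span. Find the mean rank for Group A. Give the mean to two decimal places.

3.75

Sorted (ascending): 287, 407, 412, 412, 412, 426
The 3 values of 412 occupy positions 3–5 → average rank 4.
Group A values → pooled ranks: 412→4, 426→6, 287→1, 412→4
Mean rank = (4 + 6 + 1 + 4) / 4 = 3.75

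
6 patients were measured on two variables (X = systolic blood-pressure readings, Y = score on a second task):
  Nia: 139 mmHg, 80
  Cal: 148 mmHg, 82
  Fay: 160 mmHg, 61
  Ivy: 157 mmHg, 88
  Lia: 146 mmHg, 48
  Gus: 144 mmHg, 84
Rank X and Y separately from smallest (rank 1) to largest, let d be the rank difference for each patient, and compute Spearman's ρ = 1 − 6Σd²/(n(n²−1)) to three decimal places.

0.029

Ranks of variable 1: 1, 4, 6, 5, 3, 2
Ranks of variable 2: 3, 4, 2, 6, 1, 5
d = r₁ − r₂: -2, 0, 4, -1, 2, -3
d²: 4, 0, 16, 1, 4, 9; Σd² = 34
ρ = 1 − 6·34/(6·35) = 1 − 204/210 = 0.029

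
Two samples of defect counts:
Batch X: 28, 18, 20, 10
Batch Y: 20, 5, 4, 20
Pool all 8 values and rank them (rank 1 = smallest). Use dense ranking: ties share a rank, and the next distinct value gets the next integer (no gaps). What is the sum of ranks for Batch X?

Sorted (ascending): 4, 5, 10, 18, 20, 20, 20, 28
The 3 values of 20 share dense rank 5.
Remaining distinct values take the next consecutive integers.
Batch X values → pooled ranks: 28→6, 18→4, 20→5, 10→3
Rank sum = 6 + 4 + 5 + 3 = 18

18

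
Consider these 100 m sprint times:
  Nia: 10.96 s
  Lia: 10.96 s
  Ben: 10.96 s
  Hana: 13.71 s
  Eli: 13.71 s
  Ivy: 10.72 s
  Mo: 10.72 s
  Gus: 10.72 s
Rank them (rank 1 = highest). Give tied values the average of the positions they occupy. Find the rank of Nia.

4

Sorted (descending): 13.71, 13.71, 10.96, 10.96, 10.96, 10.72, 10.72, 10.72
The 2 values of 13.71 occupy positions 1–2 → average rank (1+2)/2 = 1.5.
The 3 values of 10.96 occupy positions 3–5 → average rank 4.
The 3 values of 10.72 occupy positions 6–8 → average rank 7.
Nia has value 10.96 s → rank 4.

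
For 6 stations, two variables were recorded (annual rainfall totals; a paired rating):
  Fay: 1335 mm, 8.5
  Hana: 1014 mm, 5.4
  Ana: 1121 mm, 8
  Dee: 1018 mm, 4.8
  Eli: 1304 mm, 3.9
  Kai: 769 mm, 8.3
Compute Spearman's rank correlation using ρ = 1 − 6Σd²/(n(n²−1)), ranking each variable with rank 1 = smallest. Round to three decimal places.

0.029

Ranks of variable 1: 6, 2, 4, 3, 5, 1
Ranks of variable 2: 6, 3, 4, 2, 1, 5
d = r₁ − r₂: 0, -1, 0, 1, 4, -4
d²: 0, 1, 0, 1, 16, 16; Σd² = 34
ρ = 1 − 6·34/(6·35) = 1 − 204/210 = 0.029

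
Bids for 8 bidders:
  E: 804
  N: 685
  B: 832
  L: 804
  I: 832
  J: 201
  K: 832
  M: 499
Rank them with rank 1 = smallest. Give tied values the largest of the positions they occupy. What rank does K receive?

8

Sorted (ascending): 201, 499, 685, 804, 804, 832, 832, 832
The 2 values of 804 occupy positions 4–5 → each gets rank 5.
The 3 values of 832 occupy positions 6–8 → each gets rank 8.
K has value 832 → rank 8.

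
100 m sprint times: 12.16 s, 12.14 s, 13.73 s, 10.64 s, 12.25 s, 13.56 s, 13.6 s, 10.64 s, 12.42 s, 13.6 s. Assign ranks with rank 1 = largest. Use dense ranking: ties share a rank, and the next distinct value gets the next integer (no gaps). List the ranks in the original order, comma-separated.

Sorted (descending): 13.73, 13.6, 13.6, 13.56, 12.42, 12.25, 12.16, 12.14, 10.64, 10.64
The 2 values of 13.6 share dense rank 2.
The 2 values of 10.64 share dense rank 8.
Remaining distinct values take the next consecutive integers.

6, 7, 1, 8, 5, 3, 2, 8, 4, 2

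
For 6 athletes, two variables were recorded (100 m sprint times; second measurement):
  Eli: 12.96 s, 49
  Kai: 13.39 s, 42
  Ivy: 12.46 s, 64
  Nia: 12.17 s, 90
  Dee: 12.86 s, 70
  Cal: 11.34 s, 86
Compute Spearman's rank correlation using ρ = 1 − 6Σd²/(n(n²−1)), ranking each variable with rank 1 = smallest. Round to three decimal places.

Ranks of variable 1: 5, 6, 3, 2, 4, 1
Ranks of variable 2: 2, 1, 3, 6, 4, 5
d = r₁ − r₂: 3, 5, 0, -4, 0, -4
d²: 9, 25, 0, 16, 0, 16; Σd² = 66
ρ = 1 − 6·66/(6·35) = 1 − 396/210 = -0.886

-0.886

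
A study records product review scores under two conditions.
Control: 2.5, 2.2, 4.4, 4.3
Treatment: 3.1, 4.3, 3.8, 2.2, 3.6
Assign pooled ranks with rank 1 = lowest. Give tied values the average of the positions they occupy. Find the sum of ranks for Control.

21

Sorted (ascending): 2.2, 2.2, 2.5, 3.1, 3.6, 3.8, 4.3, 4.3, 4.4
The 2 values of 2.2 occupy positions 1–2 → average rank (1+2)/2 = 1.5.
The 2 values of 4.3 occupy positions 7–8 → average rank (7+8)/2 = 7.5.
Control values → pooled ranks: 2.5→3, 2.2→1.5, 4.4→9, 4.3→7.5
Rank sum = 3 + 1.5 + 9 + 7.5 = 21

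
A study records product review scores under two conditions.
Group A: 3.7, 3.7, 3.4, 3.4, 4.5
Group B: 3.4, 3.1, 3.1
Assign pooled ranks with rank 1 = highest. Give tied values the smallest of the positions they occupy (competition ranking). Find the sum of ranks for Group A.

Sorted (descending): 4.5, 3.7, 3.7, 3.4, 3.4, 3.4, 3.1, 3.1
The 2 values of 3.7 occupy positions 2–3 → each gets rank 2.
The 3 values of 3.4 occupy positions 4–6 → each gets rank 4.
The 2 values of 3.1 occupy positions 7–8 → each gets rank 7.
Group A values → pooled ranks: 3.7→2, 3.7→2, 3.4→4, 3.4→4, 4.5→1
Rank sum = 2 + 2 + 4 + 4 + 1 = 13

13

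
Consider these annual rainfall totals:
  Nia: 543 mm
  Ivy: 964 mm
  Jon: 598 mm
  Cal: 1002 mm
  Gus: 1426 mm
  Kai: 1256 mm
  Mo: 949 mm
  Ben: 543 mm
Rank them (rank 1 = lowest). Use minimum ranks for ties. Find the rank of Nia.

Sorted (ascending): 543, 543, 598, 949, 964, 1002, 1256, 1426
The 2 values of 543 occupy positions 1–2 → each gets rank 1.
Nia has value 543 mm → rank 1.

1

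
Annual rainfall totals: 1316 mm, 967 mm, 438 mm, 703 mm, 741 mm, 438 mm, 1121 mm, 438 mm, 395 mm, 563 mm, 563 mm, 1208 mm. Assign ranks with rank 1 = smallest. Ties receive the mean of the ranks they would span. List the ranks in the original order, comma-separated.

12, 9, 3, 7, 8, 3, 10, 3, 1, 5.5, 5.5, 11

Sorted (ascending): 395, 438, 438, 438, 563, 563, 703, 741, 967, 1121, 1208, 1316
The 3 values of 438 occupy positions 2–4 → average rank 3.
The 2 values of 563 occupy positions 5–6 → average rank (5+6)/2 = 5.5.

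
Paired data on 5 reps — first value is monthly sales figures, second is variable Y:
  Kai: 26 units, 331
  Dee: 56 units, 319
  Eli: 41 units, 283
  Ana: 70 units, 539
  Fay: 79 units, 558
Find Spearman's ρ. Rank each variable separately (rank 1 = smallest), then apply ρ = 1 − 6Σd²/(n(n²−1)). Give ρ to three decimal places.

Ranks of variable 1: 1, 3, 2, 4, 5
Ranks of variable 2: 3, 2, 1, 4, 5
d = r₁ − r₂: -2, 1, 1, 0, 0
d²: 4, 1, 1, 0, 0; Σd² = 6
ρ = 1 − 6·6/(5·24) = 1 − 36/120 = 0.700

0.700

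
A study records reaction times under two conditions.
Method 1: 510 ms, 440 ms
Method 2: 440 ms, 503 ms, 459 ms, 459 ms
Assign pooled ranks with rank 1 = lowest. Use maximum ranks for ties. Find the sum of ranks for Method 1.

8

Sorted (ascending): 440, 440, 459, 459, 503, 510
The 2 values of 440 occupy positions 1–2 → each gets rank 2.
The 2 values of 459 occupy positions 3–4 → each gets rank 4.
Method 1 values → pooled ranks: 510→6, 440→2
Rank sum = 6 + 2 = 8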